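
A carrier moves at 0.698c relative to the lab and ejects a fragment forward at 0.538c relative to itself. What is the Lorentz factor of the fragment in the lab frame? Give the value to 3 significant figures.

γ ≈ 2.28

u_lab = (0.538 + 0.698)/(1 + 0.538×0.698) = 1.236/1.37552 = 0.898567
γ = 1/√(1 − 0.898567²) = 2.28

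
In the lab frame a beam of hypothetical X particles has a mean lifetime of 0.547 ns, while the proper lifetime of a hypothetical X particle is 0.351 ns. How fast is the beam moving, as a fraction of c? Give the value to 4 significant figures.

β ≈ 0.7670

γ = Δt/τ₀ = 0.547/0.351 = 1.55840
β = √(1 − 1/γ²) = √(1 − 1/1.55840²) = 0.7670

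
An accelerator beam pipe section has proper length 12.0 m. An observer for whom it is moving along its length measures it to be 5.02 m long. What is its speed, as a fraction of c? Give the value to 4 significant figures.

γ = L₀/L = 12.0/5.02 = 2.39044
β = √(1 − 1/γ²) = 0.9083

β ≈ 0.9083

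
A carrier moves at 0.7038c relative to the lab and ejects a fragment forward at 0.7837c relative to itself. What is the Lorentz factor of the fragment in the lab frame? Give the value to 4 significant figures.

u_lab = (0.7837 + 0.7038)/(1 + 0.7837×0.7038) = 1.4875/1.551568 = 0.9587075
γ = 1/√(1 − 0.9587075²) = 3.516

γ ≈ 3.516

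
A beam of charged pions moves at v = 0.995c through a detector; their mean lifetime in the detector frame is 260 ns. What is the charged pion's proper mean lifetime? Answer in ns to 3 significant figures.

τ₀ ≈ 26.0 ns

γ = 1/√(1 − 0.995²) = 10.013
Proper time: τ₀ = Δt/γ = 260/10.013 = 26.0 ns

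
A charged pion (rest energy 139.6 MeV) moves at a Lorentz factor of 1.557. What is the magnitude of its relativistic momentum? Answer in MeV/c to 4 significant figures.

p ≈ 166.6 MeV/c

β = √(1 − 1/γ²) = √(1 − 1/1.557²) = 0.766486
p = γβm₀c = 1.557 × 0.766486 × 139.6 MeV/c = 166.6 MeV/c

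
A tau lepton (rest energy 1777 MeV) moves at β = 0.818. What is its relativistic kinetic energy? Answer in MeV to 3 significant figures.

K ≈ 1310 MeV

γ = 1/√(1 − 0.818²) = 1.7385
K = (γ − 1)m₀c² = (1.7385 − 1) × 1777 MeV = 0.73847 × 1777 MeV = 1310 MeV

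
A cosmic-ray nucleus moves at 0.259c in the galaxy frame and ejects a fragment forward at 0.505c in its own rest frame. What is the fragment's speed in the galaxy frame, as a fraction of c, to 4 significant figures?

u ≈ 0.6756c

Compose boost 2: (0.505 + 0.259)/(1 + 0.505×0.259) = 0.7640/1.13079 = 0.6756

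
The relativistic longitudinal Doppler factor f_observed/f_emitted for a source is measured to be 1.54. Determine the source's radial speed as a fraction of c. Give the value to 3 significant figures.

β ≈ 0.407

f_obs/f_src = √((1+β)/(1−β)) = 1.54  ⇒  (1+β)/(1−β) = 2.3716
β = |1 − D²|/(1 + D²) = |1 − 2.3716|/(1 + 2.3716) = 0.407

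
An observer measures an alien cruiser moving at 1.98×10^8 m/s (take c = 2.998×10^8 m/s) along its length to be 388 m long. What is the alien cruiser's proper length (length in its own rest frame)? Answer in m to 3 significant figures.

β = v/c = 1.98×10^8 / 2.998×10^8 = 0.66044
γ = 1/√(1 − 0.66044²) = 1.3318
L₀ = γL = 1.3318 × 388 = 517 m

L₀ ≈ 517 m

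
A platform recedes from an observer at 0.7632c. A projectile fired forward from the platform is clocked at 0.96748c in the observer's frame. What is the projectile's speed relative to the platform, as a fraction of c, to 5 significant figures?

u' ≈ 0.78083c

Inverse velocity addition: u' = (u − v)/(1 − uv/c²)
= (0.96748 − 0.7632)/(1 − 0.96748×0.7632) = 0.20428/0.2616193 = 0.78083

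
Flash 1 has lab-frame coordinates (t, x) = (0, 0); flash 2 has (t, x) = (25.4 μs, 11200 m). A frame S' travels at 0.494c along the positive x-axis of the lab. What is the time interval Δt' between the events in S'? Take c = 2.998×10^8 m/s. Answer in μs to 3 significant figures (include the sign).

γ = 1/√(1 − 0.494²) = 1.1501
Δt' = γ(Δt − vΔx/c²) = 1.1501 × (25.4 μs − 0.494×11200 m / (2.998×10^8 m/s))
= 1.1501 × (6.9450 μs) = 7.99 μs

Δt' ≈ 7.99 μs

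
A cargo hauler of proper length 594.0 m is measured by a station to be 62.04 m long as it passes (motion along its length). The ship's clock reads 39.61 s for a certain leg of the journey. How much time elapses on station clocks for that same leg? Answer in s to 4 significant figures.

Δt ≈ 379.2 s

Length contraction ⇒ γ = L₀/L = 594.0/62.04 = 9.57447
Time dilation: Δt = γτ₀ = 9.57447 × 39.61 s = 379.2 s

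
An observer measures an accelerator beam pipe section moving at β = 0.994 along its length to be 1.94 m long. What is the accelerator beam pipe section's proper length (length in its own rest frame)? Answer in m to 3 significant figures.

γ = 1/√(1 − 0.994²) = 9.1424
L₀ = γL = 9.1424 × 1.94 = 17.7 m

L₀ ≈ 17.7 m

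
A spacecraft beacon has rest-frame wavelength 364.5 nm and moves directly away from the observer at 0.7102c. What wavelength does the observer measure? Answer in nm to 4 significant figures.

λ_obs ≈ 885.5 nm

Relativistic Doppler: λ_obs = λ_src √((1+β)/(1−β))
= 364.5 × √(1.71020/0.289800) = 364.5 × 2.42926 = 885.5 nm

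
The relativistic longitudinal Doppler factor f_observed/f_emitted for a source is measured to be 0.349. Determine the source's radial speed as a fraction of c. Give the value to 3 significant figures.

f_obs/f_src = √((1−β)/(1+β)) = 0.349  ⇒  (1−β)/(1+β) = 0.12180
β = |1 − D²|/(1 + D²) = |1 − 0.12180|/(1 + 0.12180) = 0.783

β ≈ 0.783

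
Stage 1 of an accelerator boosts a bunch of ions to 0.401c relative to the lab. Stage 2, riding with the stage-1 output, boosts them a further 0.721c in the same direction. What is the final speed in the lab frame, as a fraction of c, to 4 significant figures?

u ≈ 0.8704c

Compose boost 2: (0.721 + 0.401)/(1 + 0.721×0.401) = 1.122/1.28912 = 0.8704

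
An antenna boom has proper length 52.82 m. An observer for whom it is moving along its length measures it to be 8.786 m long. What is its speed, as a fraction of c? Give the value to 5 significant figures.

γ = L₀/L = 52.82/8.786 = 6.011837
β = √(1 − 1/γ²) = 0.98607

β ≈ 0.98607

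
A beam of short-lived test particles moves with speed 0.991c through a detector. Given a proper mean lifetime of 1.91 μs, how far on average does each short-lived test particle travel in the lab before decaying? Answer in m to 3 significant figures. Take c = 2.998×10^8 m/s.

γ = 1/√(1 − 0.991²) = 7.4704
Dilated lifetime: Δt = γτ₀ = 7.4704 × 1.91 μs = 14.268 μs
d = vΔt = 0.991c × 14.268 μs = 2.9710×10^8 m/s × 1.4268×10^-5 s = 4240 m

d ≈ 4240 m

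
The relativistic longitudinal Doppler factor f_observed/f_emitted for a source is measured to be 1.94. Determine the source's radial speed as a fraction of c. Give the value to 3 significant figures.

β ≈ 0.580

f_obs/f_src = √((1+β)/(1−β)) = 1.94  ⇒  (1+β)/(1−β) = 3.7636
β = |1 − D²|/(1 + D²) = |1 − 3.7636|/(1 + 3.7636) = 0.580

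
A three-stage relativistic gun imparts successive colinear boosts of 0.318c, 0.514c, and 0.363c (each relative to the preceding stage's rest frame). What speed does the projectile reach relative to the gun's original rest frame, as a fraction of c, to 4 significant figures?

u ≈ 0.8559c

Compose boost 2: (0.514 + 0.318)/(1 + 0.514×0.318) = 0.8320/1.16345 = 0.715113
Compose boost 3: (0.363 + 0.715113)/(1 + 0.363×0.715113) = 1.07811/1.25959 = 0.8559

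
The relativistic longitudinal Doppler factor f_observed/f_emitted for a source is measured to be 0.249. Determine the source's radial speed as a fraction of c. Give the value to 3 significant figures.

f_obs/f_src = √((1−β)/(1+β)) = 0.249  ⇒  (1−β)/(1+β) = 0.062001
β = |1 − D²|/(1 + D²) = |1 − 0.062001|/(1 + 0.062001) = 0.883

β ≈ 0.883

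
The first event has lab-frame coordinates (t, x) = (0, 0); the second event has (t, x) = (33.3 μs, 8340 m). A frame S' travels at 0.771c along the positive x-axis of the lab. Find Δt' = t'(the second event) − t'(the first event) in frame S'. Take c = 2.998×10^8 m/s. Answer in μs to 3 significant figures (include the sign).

Δt' ≈ 18.6 μs

γ = 1/√(1 − 0.771²) = 1.5703
Δt' = γ(Δt − vΔx/c²) = 1.5703 × (33.3 μs − 0.771×8340 m / (2.998×10^8 m/s))
= 1.5703 × (11.852 μs) = 18.6 μs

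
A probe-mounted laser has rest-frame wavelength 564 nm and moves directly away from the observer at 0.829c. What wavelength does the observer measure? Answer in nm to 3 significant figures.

λ_obs ≈ 1840 nm

Relativistic Doppler: λ_obs = λ_src √((1+β)/(1−β))
= 564 × √(1.8290/0.17100) = 564 × 3.2705 = 1840 nm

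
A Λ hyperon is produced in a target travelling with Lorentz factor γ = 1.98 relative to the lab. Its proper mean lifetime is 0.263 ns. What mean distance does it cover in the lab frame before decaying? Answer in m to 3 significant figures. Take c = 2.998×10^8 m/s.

d ≈ 0.135 m

β = √(1 − 1/γ²) = √(1 − 1/1.98²) = 0.86309
Dilated lifetime: Δt = γτ₀ = 1.98 × 0.263 ns = 0.52074 ns
d = vΔt = 0.86309c × 0.52074 ns = 2.5875×10^8 m/s × 5.2074×10^-10 s = 0.135 m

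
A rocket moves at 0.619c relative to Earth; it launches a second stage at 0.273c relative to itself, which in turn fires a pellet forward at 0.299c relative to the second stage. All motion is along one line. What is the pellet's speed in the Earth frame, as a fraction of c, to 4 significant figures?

Compose boost 2: (0.273 + 0.619)/(1 + 0.273×0.619) = 0.8920/1.16899 = 0.763054
Compose boost 3: (0.299 + 0.763054)/(1 + 0.299×0.763054) = 1.06205/1.22815 = 0.8648

u ≈ 0.8648c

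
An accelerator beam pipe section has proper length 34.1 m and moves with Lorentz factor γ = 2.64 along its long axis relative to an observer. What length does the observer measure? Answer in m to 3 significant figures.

L ≈ 12.9 m

γ = 2.64 (given)
Length contraction: L = L₀/γ = 34.1/2.64 = 12.9 m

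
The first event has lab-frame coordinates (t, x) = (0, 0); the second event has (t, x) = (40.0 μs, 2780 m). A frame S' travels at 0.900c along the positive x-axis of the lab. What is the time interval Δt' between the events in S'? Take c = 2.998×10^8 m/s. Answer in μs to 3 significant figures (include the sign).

Δt' ≈ 72.6 μs

γ = 1/√(1 − 0.900²) = 2.2942
Δt' = γ(Δt − vΔx/c²) = 2.2942 × (40.0 μs − 0.900×2780 m / (2.998×10^8 m/s))
= 2.2942 × (31.654 μs) = 72.6 μs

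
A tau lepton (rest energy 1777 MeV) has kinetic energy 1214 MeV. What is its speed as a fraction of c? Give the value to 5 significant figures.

β ≈ 0.80438

γ = 1 + K/(m₀c²) = 1 + 1214/1777 = 1.683174
β = √(1 − 1/γ²) = 0.80438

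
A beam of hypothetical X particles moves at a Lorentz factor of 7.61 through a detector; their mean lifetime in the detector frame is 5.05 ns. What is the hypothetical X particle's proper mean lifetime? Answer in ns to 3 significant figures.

τ₀ ≈ 0.664 ns

γ = 7.61 (given)
Proper time: τ₀ = Δt/γ = 5.05/7.61 = 0.664 ns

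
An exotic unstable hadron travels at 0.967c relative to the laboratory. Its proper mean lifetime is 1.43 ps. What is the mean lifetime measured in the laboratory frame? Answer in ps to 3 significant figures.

γ = 1/√(1 − 0.967²) = 3.9250
Time dilation: Δt = γτ₀ = 3.9250 × 1.43 ps = 5.61 ps

Δt ≈ 5.61 ps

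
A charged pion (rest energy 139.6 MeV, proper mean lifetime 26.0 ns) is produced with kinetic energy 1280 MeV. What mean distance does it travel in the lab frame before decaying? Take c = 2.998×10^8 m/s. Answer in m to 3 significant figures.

d ≈ 78.9 m

γ = 1 + K/(m₀c²) = 1 + 1280/139.6 = 10.169
β = √(1 − 1/γ²) = 0.99515
Dilated lifetime: γτ₀ = 10.169 × 26.0 ns = 264.40 ns
d = βc·γτ₀ = 0.99515 × (2.998×10^8 m/s) × 2.6440×10^-7 s = 78.9 m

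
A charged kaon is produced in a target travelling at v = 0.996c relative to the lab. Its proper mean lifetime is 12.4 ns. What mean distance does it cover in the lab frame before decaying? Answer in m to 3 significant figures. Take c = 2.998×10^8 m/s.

d ≈ 41.4 m

γ = 1/√(1 − 0.996²) = 11.192
Dilated lifetime: Δt = γτ₀ = 11.192 × 12.4 ns = 138.78 ns
d = vΔt = 0.996c × 138.78 ns = 2.9860×10^8 m/s × 1.3878×10^-7 s = 41.4 m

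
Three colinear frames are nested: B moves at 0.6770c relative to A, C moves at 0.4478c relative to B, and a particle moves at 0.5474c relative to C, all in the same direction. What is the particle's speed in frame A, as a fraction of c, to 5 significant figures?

Compose boost 2: (0.4478 + 0.6770)/(1 + 0.4478×0.6770) = 1.1248/1.303161 = 0.8631323
Compose boost 3: (0.5474 + 0.8631323)/(1 + 0.5474×0.8631323) = 1.410532/1.472479 = 0.95793

u ≈ 0.95793c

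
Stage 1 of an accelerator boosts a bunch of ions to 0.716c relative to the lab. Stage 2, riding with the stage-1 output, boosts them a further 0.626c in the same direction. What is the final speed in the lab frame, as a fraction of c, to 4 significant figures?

Compose boost 2: (0.626 + 0.716)/(1 + 0.626×0.716) = 1.342/1.44822 = 0.9267

u ≈ 0.9267c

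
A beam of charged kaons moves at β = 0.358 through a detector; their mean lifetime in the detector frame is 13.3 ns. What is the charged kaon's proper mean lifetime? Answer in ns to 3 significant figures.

τ₀ ≈ 12.4 ns

γ = 1/√(1 − 0.358²) = 1.0710
Proper time: τ₀ = Δt/γ = 13.3/1.0710 = 12.4 ns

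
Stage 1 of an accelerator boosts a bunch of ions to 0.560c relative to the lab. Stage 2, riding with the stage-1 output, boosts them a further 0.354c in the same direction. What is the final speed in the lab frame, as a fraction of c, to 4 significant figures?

u ≈ 0.7628c

Compose boost 2: (0.354 + 0.560)/(1 + 0.354×0.560) = 0.9140/1.19824 = 0.7628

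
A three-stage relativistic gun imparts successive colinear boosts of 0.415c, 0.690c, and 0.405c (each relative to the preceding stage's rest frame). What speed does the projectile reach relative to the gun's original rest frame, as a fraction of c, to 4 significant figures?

u ≈ 0.9378c

Compose boost 2: (0.690 + 0.415)/(1 + 0.690×0.415) = 1.105/1.28635 = 0.859020
Compose boost 3: (0.405 + 0.859020)/(1 + 0.405×0.859020) = 1.26402/1.34790 = 0.9378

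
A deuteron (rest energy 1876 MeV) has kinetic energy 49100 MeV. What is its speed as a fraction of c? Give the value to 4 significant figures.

β ≈ 0.9993

γ = 1 + K/(m₀c²) = 1 + 49100/1876 = 27.1727
β = √(1 − 1/γ²) = 0.9993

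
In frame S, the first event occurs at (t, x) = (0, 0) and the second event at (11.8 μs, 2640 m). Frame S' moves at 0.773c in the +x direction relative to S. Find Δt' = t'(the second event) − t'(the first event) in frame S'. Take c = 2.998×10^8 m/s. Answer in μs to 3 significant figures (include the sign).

Δt' ≈ 7.87 μs

γ = 1/√(1 − 0.773²) = 1.5763
Δt' = γ(Δt − vΔx/c²) = 1.5763 × (11.8 μs − 0.773×2640 m / (2.998×10^8 m/s))
= 1.5763 × (4.9931 μs) = 7.87 μs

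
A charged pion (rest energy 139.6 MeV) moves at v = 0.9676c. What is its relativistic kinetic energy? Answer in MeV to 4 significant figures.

K ≈ 413.3 MeV

γ = 1/√(1 − 0.9676²) = 3.96058
K = (γ − 1)m₀c² = (3.96058 − 1) × 139.6 MeV = 2.96058 × 139.6 MeV = 413.3 MeV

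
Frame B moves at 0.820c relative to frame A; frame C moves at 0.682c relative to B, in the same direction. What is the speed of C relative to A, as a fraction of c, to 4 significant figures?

Compose boost 2: (0.682 + 0.820)/(1 + 0.682×0.820) = 1.502/1.55924 = 0.9633

u ≈ 0.9633c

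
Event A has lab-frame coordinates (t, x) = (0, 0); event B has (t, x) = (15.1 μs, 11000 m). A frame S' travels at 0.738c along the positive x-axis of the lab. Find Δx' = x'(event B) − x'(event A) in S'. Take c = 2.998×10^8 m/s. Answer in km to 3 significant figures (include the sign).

γ = 1/√(1 − 0.738²) = 1.4819
Δx' = γ(Δx − vΔt) = 1.4819 × (11000 m − 0.738×(2.998×10^8 m/s)×15.1×10^-6 s)
= 1.4819 × (7659.1 m) = 11.4 km

Δx' ≈ 11.4 km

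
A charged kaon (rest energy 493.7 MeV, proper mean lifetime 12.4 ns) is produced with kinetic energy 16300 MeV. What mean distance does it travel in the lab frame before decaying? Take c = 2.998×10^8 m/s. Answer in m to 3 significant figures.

d ≈ 126 m

γ = 1 + K/(m₀c²) = 1 + 16300/493.7 = 34.016
β = √(1 − 1/γ²) = 0.99957
Dilated lifetime: γτ₀ = 34.016 × 12.4 ns = 421.80 ns
d = βc·γτ₀ = 0.99957 × (2.998×10^8 m/s) × 4.2180×10^-7 s = 126 m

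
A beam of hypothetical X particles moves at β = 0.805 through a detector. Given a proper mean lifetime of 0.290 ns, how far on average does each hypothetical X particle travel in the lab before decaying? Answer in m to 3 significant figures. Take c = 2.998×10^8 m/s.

d ≈ 0.118 m

γ = 1/√(1 − 0.805²) = 1.6856
Dilated lifetime: Δt = γτ₀ = 1.6856 × 0.290 ns = 0.48881 ns
d = vΔt = 0.805c × 0.48881 ns = 2.4134×10^8 m/s × 4.8881×10^-10 s = 0.118 m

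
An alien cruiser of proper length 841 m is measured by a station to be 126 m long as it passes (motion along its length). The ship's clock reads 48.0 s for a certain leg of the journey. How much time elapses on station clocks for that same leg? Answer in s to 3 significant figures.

Length contraction ⇒ γ = L₀/L = 841/126 = 6.6746
Time dilation: Δt = γτ₀ = 6.6746 × 48.0 s = 320 s

Δt ≈ 320 s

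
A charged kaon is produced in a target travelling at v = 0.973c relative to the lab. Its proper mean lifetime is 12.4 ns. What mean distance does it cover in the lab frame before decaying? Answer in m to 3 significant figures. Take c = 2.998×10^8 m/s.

γ = 1/√(1 − 0.973²) = 4.3327
Dilated lifetime: Δt = γτ₀ = 4.3327 × 12.4 ns = 53.725 ns
d = vΔt = 0.973c × 53.725 ns = 2.9171×10^8 m/s × 5.3725×10^-8 s = 15.7 m

d ≈ 15.7 m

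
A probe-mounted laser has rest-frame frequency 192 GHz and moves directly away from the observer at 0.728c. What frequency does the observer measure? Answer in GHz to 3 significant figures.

f_obs ≈ 76.2 GHz

Relativistic Doppler: f_obs = f_src √((1−β)/(1+β))
= 192 × √(0.27200/1.7280) = 192 × 0.39675 = 76.2 GHz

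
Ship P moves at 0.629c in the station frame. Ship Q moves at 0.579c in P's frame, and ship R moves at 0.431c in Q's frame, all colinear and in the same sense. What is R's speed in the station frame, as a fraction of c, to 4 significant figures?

Compose boost 2: (0.579 + 0.629)/(1 + 0.579×0.629) = 1.208/1.36419 = 0.885507
Compose boost 3: (0.431 + 0.885507)/(1 + 0.431×0.885507) = 1.31651/1.38165 = 0.9528

u ≈ 0.9528c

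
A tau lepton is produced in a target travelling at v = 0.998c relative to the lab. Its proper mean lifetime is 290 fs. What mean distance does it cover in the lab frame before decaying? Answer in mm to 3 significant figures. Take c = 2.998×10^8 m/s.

d ≈ 1.37 mm

γ = 1/√(1 − 0.998²) = 15.819
Dilated lifetime: Δt = γτ₀ = 15.819 × 290 fs = 4587.6 fs
d = vΔt = 0.998c × 4587.6 fs = 2.9920×10^8 m/s × 4.5876×10^-12 s = 1.37 mm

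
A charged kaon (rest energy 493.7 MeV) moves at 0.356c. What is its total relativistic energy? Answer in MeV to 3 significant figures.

γ = 1/√(1 − 0.356²) = 1.0701
E = γm₀c² = 1.0701 × 493.7 MeV = 528 MeV

E ≈ 528 MeV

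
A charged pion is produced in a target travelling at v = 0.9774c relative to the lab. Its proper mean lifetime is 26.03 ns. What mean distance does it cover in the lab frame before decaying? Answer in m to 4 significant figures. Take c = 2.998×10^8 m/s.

d ≈ 36.08 m

γ = 1/√(1 − 0.9774²) = 4.73041
Dilated lifetime: Δt = γτ₀ = 4.73041 × 26.03 ns = 123.132 ns
d = vΔt = 0.9774c × 123.132 ns = 2.93025×10^8 m/s × 1.23132×10^-7 s = 36.08 m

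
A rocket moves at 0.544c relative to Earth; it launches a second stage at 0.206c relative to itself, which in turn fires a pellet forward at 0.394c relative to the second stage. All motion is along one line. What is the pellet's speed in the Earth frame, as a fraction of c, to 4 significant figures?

u ≈ 0.8441c

Compose boost 2: (0.206 + 0.544)/(1 + 0.206×0.544) = 0.7500/1.11206 = 0.674422
Compose boost 3: (0.394 + 0.674422)/(1 + 0.394×0.674422) = 1.06842/1.26572 = 0.8441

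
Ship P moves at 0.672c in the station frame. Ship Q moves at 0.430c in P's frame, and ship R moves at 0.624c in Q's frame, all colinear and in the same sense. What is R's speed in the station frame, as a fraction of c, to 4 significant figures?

u ≈ 0.9644c

Compose boost 2: (0.430 + 0.672)/(1 + 0.430×0.672) = 1.102/1.28896 = 0.854953
Compose boost 3: (0.624 + 0.854953)/(1 + 0.624×0.854953) = 1.47895/1.53349 = 0.9644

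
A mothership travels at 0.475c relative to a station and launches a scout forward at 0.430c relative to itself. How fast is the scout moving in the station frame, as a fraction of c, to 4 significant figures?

u ≈ 0.7515c

Compose boost 2: (0.430 + 0.475)/(1 + 0.430×0.475) = 0.9050/1.20425 = 0.7515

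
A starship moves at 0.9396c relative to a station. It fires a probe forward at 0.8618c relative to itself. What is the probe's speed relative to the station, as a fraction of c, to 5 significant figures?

Relativistic velocity addition: u = (u' + v)/(1 + u'v/c²)
= (0.8618 + 0.9396)/(1 + 0.8618×0.9396) = 1.8014/1.809747 = 0.99539

u ≈ 0.99539c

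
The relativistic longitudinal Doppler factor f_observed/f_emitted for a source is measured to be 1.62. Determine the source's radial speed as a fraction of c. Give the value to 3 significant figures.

β ≈ 0.448

f_obs/f_src = √((1+β)/(1−β)) = 1.62  ⇒  (1+β)/(1−β) = 2.6244
β = |1 − D²|/(1 + D²) = |1 − 2.6244|/(1 + 2.6244) = 0.448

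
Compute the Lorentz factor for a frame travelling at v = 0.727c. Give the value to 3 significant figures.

γ = 1/√(1 − β²) = 1/√(1 − 0.727²) = 1/√(0.47147) = 1.46

γ ≈ 1.46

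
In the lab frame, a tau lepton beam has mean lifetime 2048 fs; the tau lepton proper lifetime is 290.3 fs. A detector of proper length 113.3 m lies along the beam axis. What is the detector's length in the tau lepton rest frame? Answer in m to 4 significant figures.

Time dilation ⇒ γ = Δt/τ₀ = 2048/290.3 = 7.05477
Length contraction: L = L₀/γ = 113.3/7.05477 = 16.06 m

L ≈ 16.06 m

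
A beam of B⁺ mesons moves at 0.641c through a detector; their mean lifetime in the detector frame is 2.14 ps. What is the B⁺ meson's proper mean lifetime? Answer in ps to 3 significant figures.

τ₀ ≈ 1.64 ps

γ = 1/√(1 − 0.641²) = 1.3029
Proper time: τ₀ = Δt/γ = 2.14/1.3029 = 1.64 ps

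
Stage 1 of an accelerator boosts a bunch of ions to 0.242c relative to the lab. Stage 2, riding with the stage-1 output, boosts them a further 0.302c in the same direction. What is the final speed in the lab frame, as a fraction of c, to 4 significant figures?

Compose boost 2: (0.302 + 0.242)/(1 + 0.302×0.242) = 0.5440/1.07308 = 0.5070

u ≈ 0.5070c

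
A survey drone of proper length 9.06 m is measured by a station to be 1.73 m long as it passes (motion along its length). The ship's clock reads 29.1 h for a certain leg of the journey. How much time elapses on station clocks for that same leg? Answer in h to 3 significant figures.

Length contraction ⇒ γ = L₀/L = 9.06/1.73 = 5.2370
Time dilation: Δt = γτ₀ = 5.2370 × 29.1 h = 152 h

Δt ≈ 152 h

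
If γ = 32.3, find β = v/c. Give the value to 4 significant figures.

β ≈ 0.9995

β = √(1 − 1/γ²) = √(1 − 1/32.3²) = √(0.999041) = 0.9995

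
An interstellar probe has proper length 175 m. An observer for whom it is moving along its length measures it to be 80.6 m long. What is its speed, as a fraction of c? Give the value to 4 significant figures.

γ = L₀/L = 175/80.6 = 2.17122
β = √(1 − 1/γ²) = 0.8876

β ≈ 0.8876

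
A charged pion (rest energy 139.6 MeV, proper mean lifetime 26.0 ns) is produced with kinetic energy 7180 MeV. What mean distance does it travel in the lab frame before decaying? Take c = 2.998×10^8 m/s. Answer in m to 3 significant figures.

d ≈ 409 m

γ = 1 + K/(m₀c²) = 1 + 7180/139.6 = 52.433
β = √(1 − 1/γ²) = 0.99982
Dilated lifetime: γτ₀ = 52.433 × 26.0 ns = 1363.2 ns
d = βc·γτ₀ = 0.99982 × (2.998×10^8 m/s) × 1.3632×10^-6 s = 409 m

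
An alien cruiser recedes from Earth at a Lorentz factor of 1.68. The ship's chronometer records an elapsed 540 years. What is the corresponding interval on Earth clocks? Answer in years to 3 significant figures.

γ = 1.68 (given)
Time dilation: Δt = γτ₀ = 1.68 × 540 years = 907 years

Δt ≈ 907 years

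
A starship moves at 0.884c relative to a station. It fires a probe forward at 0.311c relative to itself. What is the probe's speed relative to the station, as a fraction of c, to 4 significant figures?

Relativistic velocity addition: u = (u' + v)/(1 + u'v/c²)
= (0.311 + 0.884)/(1 + 0.311×0.884) = 1.195/1.27492 = 0.9373

u ≈ 0.9373c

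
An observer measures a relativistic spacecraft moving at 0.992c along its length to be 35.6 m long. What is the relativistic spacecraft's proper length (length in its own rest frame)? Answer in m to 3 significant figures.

γ = 1/√(1 − 0.992²) = 7.9216
L₀ = γL = 7.9216 × 35.6 = 282 m

L₀ ≈ 282 m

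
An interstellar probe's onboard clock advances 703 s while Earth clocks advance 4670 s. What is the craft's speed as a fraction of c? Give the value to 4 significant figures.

γ = Δt/τ₀ = 4670/703 = 6.64296
β = √(1 − 1/γ²) = √(1 − 1/6.64296²) = 0.9886

β ≈ 0.9886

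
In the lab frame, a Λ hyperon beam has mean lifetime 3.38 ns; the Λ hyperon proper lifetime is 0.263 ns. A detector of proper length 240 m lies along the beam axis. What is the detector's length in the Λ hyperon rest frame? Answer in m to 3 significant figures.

Time dilation ⇒ γ = Δt/τ₀ = 3.38/0.263 = 12.852
Length contraction: L = L₀/γ = 240/12.852 = 18.7 m

L ≈ 18.7 m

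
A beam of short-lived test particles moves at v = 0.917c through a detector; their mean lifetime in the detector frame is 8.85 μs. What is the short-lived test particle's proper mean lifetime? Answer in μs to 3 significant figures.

γ = 1/√(1 − 0.917²) = 2.5070
Proper time: τ₀ = Δt/γ = 8.85/2.5070 = 3.53 μs

τ₀ ≈ 3.53 μs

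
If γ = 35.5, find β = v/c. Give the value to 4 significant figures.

β ≈ 0.9996

β = √(1 − 1/γ²) = √(1 − 1/35.5²) = √(0.999207) = 0.9996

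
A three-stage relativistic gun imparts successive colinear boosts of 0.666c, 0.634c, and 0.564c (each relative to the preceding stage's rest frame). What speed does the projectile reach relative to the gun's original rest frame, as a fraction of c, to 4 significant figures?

Compose boost 2: (0.634 + 0.666)/(1 + 0.634×0.666) = 1.300/1.42224 = 0.914049
Compose boost 3: (0.564 + 0.914049)/(1 + 0.564×0.914049) = 1.47805/1.51552 = 0.9753

u ≈ 0.9753c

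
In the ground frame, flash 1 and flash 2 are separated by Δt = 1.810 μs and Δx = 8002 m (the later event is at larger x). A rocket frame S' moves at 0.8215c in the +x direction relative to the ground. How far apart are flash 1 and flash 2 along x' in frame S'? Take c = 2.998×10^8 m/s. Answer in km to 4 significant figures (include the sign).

Δx' ≈ 13.25 km

γ = 1/√(1 − 0.8215²) = 1.75374
Δx' = γ(Δx − vΔt) = 1.75374 × (8002 m − 0.8215×(2.998×10^8 m/s)×1.810×10^-6 s)
= 1.75374 × (7556.22 m) = 13.25 km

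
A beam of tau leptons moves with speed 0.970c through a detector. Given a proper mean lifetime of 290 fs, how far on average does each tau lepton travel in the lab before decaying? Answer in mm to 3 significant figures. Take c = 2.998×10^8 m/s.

γ = 1/√(1 − 0.970²) = 4.1135
Dilated lifetime: Δt = γτ₀ = 4.1135 × 290 fs = 1192.9 fs
d = vΔt = 0.970c × 1192.9 fs = 2.9081×10^8 m/s × 1.1929×10^-12 s = 0.347 mm

d ≈ 0.347 mm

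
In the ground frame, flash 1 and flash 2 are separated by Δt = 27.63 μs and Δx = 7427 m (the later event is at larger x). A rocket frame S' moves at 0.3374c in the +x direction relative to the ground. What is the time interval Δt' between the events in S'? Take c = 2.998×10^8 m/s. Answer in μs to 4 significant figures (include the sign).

γ = 1/√(1 − 0.3374²) = 1.06229
Δt' = γ(Δt − vΔx/c²) = 1.06229 × (27.63 μs − 0.3374×7427 m / (2.998×10^8 m/s))
= 1.06229 × (19.2715 μs) = 20.47 μs

Δt' ≈ 20.47 μs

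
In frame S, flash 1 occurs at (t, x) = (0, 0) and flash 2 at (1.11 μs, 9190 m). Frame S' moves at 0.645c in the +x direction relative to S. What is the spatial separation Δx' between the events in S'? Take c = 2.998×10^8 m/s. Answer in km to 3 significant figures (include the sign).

Δx' ≈ 11.7 km

γ = 1/√(1 − 0.645²) = 1.3086
Δx' = γ(Δx − vΔt) = 1.3086 × (9190 m − 0.645×(2.998×10^8 m/s)×1.11×10^-6 s)
= 1.3086 × (8975.4 m) = 11.7 km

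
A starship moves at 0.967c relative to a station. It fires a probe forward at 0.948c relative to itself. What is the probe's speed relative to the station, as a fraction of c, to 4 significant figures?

u ≈ 0.9991c

Relativistic velocity addition: u = (u' + v)/(1 + u'v/c²)
= (0.948 + 0.967)/(1 + 0.948×0.967) = 1.915/1.91672 = 0.9991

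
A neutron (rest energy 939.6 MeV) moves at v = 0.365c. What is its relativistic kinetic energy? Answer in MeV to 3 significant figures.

γ = 1/√(1 − 0.365²) = 1.0741
K = (γ − 1)m₀c² = (1.0741 − 1) × 939.6 MeV = 0.074105 × 939.6 MeV = 69.6 MeV

K ≈ 69.6 MeV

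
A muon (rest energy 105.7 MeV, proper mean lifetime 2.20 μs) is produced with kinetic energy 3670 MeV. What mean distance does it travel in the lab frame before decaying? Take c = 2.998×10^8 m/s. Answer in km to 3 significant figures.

γ = 1 + K/(m₀c²) = 1 + 3670/105.7 = 35.721
β = √(1 − 1/γ²) = 0.99961
Dilated lifetime: γτ₀ = 35.721 × 2.20 μs = 78.586 μs
d = βc·γτ₀ = 0.99961 × (2.998×10^8 m/s) × 7.8586×10^-5 s = 23.6 km

d ≈ 23.6 km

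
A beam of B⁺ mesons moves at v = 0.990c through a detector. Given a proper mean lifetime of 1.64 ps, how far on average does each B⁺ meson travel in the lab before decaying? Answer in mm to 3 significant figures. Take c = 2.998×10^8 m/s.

d ≈ 3.45 mm

γ = 1/√(1 − 0.990²) = 7.0888
Dilated lifetime: Δt = γτ₀ = 7.0888 × 1.64 ps = 11.626 ps
d = vΔt = 0.990c × 11.626 ps = 2.9680×10^8 m/s × 1.1626×10^-11 s = 3.45 mm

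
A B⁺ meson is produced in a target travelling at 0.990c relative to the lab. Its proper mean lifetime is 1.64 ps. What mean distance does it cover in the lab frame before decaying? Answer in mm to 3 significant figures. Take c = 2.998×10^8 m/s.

γ = 1/√(1 − 0.990²) = 7.0888
Dilated lifetime: Δt = γτ₀ = 7.0888 × 1.64 ps = 11.626 ps
d = vΔt = 0.990c × 11.626 ps = 2.9680×10^8 m/s × 1.1626×10^-11 s = 3.45 mm

d ≈ 3.45 mm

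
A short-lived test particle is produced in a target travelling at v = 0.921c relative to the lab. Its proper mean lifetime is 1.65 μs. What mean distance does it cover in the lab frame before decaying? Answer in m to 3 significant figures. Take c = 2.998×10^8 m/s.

γ = 1/√(1 − 0.921²) = 2.5670
Dilated lifetime: Δt = γτ₀ = 2.5670 × 1.65 μs = 4.2355 μs
d = vΔt = 0.921c × 4.2355 μs = 2.7612×10^8 m/s × 4.2355×10^-6 s = 1170 m

d ≈ 1170 m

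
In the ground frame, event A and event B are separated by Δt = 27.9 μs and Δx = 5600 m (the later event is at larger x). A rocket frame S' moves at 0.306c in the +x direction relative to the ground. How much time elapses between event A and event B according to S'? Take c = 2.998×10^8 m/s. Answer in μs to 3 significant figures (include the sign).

Δt' ≈ 23.3 μs

γ = 1/√(1 − 0.306²) = 1.0504
Δt' = γ(Δt − vΔx/c²) = 1.0504 × (27.9 μs − 0.306×5600 m / (2.998×10^8 m/s))
= 1.0504 × (22.184 μs) = 23.3 μs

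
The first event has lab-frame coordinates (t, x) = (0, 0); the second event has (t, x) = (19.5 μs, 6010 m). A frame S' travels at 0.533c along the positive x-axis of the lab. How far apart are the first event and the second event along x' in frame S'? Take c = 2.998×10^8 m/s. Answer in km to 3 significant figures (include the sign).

Δx' ≈ 3.42 km

γ = 1/√(1 − 0.533²) = 1.1819
Δx' = γ(Δx − vΔt) = 1.1819 × (6010 m − 0.533×(2.998×10^8 m/s)×19.5×10^-6 s)
= 1.1819 × (2894.0 m) = 3.42 km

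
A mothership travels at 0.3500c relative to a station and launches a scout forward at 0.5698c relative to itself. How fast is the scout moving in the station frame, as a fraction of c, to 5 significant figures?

u ≈ 0.76686c

Compose boost 2: (0.5698 + 0.3500)/(1 + 0.5698×0.3500) = 0.91980/1.199430 = 0.76686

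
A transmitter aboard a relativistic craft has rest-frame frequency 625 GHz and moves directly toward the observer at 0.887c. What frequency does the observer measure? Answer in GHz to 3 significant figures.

Relativistic Doppler: f_obs = f_src √((1+β)/(1−β))
= 625 × √(1.8870/0.11300) = 625 × 4.0865 = 2550 GHz

f_obs ≈ 2550 GHz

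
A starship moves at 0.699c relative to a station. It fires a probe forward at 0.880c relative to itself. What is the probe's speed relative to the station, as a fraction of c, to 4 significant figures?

u ≈ 0.9776c

Relativistic velocity addition: u = (u' + v)/(1 + u'v/c²)
= (0.880 + 0.699)/(1 + 0.880×0.699) = 1.579/1.61512 = 0.9776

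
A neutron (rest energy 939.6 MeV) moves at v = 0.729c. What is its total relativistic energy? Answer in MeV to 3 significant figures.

γ = 1/√(1 − 0.729²) = 1.4609
E = γm₀c² = 1.4609 × 939.6 MeV = 1370 MeV

E ≈ 1370 MeV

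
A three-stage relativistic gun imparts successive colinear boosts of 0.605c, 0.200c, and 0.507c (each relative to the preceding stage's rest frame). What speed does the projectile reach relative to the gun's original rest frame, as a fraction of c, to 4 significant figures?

Compose boost 2: (0.200 + 0.605)/(1 + 0.200×0.605) = 0.8050/1.12100 = 0.718109
Compose boost 3: (0.507 + 0.718109)/(1 + 0.507×0.718109) = 1.22511/1.36408 = 0.8981

u ≈ 0.8981c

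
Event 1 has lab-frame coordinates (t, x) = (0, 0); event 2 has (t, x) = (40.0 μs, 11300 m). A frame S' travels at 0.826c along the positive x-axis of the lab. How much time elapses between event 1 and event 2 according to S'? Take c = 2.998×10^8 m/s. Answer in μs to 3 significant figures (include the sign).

Δt' ≈ 15.7 μs

γ = 1/√(1 − 0.826²) = 1.7741
Δt' = γ(Δt − vΔx/c²) = 1.7741 × (40.0 μs − 0.826×11300 m / (2.998×10^8 m/s))
= 1.7741 × (8.8666 μs) = 15.7 μs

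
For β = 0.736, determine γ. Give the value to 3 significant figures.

γ = 1/√(1 − β²) = 1/√(1 − 0.736²) = 1/√(0.45830) = 1.48

γ ≈ 1.48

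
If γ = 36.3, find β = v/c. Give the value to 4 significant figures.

β ≈ 0.9996

β = √(1 − 1/γ²) = √(1 − 1/36.3²) = √(0.999241) = 0.9996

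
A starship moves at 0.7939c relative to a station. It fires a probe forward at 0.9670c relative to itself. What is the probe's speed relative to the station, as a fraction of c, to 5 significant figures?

u ≈ 0.99615c

Relativistic velocity addition: u = (u' + v)/(1 + u'v/c²)
= (0.9670 + 0.7939)/(1 + 0.9670×0.7939) = 1.7609/1.767701 = 0.99615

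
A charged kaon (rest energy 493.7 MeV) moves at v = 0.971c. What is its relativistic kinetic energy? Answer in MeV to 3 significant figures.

γ = 1/√(1 − 0.971²) = 4.1827
K = (γ − 1)m₀c² = (4.1827 − 1) × 493.7 MeV = 3.1827 × 493.7 MeV = 1570 MeV

K ≈ 1570 MeV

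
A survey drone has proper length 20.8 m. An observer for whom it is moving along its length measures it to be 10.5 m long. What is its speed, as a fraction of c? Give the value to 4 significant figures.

γ = L₀/L = 20.8/10.5 = 1.98095
β = √(1 − 1/γ²) = 0.8632

β ≈ 0.8632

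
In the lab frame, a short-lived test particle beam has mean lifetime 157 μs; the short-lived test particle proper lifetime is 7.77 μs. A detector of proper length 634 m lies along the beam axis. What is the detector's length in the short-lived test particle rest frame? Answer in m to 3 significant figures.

L ≈ 31.4 m

Time dilation ⇒ γ = Δt/τ₀ = 157/7.77 = 20.206
Length contraction: L = L₀/γ = 634/20.206 = 31.4 m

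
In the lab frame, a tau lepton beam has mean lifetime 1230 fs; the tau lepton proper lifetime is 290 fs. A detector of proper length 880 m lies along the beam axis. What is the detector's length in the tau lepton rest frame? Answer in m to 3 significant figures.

Time dilation ⇒ γ = Δt/τ₀ = 1230/290 = 4.2414
Length contraction: L = L₀/γ = 880/4.2414 = 207 m

L ≈ 207 m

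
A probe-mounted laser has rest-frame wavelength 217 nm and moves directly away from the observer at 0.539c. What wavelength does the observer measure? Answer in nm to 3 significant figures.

λ_obs ≈ 396 nm

Relativistic Doppler: λ_obs = λ_src √((1+β)/(1−β))
= 217 × √(1.5390/0.46100) = 217 × 1.8271 = 396 nm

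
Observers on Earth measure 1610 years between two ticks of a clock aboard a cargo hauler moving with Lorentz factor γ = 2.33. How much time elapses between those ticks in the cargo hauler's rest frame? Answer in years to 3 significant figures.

τ₀ ≈ 691 years

γ = 2.33 (given)
Proper time: τ₀ = Δt/γ = 1610/2.33 = 691 years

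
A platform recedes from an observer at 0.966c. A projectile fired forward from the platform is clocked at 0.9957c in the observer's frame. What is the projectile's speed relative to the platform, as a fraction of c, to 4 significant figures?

u' ≈ 0.7784c

Inverse velocity addition: u' = (u − v)/(1 − uv/c²)
= (0.9957 − 0.966)/(1 − 0.9957×0.966) = 0.02970/0.0381538 = 0.7784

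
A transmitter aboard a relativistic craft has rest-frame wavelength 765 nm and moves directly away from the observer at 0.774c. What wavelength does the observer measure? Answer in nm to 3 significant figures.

Relativistic Doppler: λ_obs = λ_src √((1+β)/(1−β))
= 765 × √(1.7740/0.22600) = 765 × 2.8017 = 2140 nm

λ_obs ≈ 2140 nm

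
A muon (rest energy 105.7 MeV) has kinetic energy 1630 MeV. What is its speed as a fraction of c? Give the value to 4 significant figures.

γ = 1 + K/(m₀c²) = 1 + 1630/105.7 = 16.4210
β = √(1 − 1/γ²) = 0.9981

β ≈ 0.9981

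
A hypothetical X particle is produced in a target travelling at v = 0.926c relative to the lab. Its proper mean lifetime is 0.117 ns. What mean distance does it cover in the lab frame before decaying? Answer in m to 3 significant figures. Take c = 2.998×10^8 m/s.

d ≈ 0.0860 m

γ = 1/√(1 − 0.926²) = 2.6488
Dilated lifetime: Δt = γτ₀ = 2.6488 × 0.117 ns = 0.30991 ns
d = vΔt = 0.926c × 0.30991 ns = 2.7761×10^8 m/s × 3.0991×10^-10 s = 0.0860 m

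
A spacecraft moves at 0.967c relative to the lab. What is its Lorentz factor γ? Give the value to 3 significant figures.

γ = 1/√(1 − β²) = 1/√(1 − 0.967²) = 1/√(0.064911) = 3.93

γ ≈ 3.93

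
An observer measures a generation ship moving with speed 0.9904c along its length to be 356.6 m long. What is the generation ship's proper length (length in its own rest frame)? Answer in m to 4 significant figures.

L₀ ≈ 2580 m

γ = 1/√(1 − 0.9904²) = 7.23426
L₀ = γL = 7.23426 × 356.6 = 2580 m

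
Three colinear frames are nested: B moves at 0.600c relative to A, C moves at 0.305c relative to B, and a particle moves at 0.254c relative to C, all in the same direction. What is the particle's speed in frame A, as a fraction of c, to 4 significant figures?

u ≈ 0.8532c

Compose boost 2: (0.305 + 0.600)/(1 + 0.305×0.600) = 0.9050/1.18300 = 0.765004
Compose boost 3: (0.254 + 0.765004)/(1 + 0.254×0.765004) = 1.01900/1.19431 = 0.8532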